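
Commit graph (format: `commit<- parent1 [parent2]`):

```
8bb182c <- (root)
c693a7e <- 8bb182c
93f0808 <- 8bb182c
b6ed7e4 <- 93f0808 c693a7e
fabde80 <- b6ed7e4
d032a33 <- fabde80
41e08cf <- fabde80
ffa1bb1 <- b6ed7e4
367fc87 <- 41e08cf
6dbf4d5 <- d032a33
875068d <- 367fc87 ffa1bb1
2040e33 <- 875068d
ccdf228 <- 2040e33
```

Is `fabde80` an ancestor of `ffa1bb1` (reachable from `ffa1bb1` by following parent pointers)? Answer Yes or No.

No

Ancestors of ffa1bb1: {8bb182c, 93f0808, b6ed7e4, c693a7e, ffa1bb1}.
fabde80 is not in that set, so it is not an ancestor of ffa1bb1.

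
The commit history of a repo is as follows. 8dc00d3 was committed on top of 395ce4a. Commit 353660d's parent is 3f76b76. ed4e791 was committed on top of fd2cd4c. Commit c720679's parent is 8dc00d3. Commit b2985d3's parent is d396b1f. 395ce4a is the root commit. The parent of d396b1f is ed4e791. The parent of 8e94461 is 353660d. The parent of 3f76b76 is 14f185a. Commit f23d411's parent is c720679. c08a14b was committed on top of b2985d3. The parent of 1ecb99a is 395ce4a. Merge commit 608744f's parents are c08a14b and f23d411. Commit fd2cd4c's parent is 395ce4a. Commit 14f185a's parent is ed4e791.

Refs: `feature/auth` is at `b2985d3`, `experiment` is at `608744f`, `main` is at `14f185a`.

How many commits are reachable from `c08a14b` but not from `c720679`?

5

Reachable from c08a14b: {395ce4a, b2985d3, c08a14b, d396b1f, ed4e791, fd2cd4c}.
Reachable from c720679: {395ce4a, 8dc00d3, c720679}.
In c08a14b's history but not c720679's: {b2985d3, c08a14b, d396b1f, ed4e791, fd2cd4c} — 5 commits.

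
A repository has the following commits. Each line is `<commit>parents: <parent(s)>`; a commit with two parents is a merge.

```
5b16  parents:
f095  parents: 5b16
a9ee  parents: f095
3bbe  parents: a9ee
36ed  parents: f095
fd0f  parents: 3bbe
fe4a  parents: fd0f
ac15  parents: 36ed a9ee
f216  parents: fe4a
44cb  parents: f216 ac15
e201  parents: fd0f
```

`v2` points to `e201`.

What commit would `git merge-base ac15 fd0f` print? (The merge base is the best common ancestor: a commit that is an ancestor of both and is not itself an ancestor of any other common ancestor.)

Ancestors of ac15: {36ed, 5b16, a9ee, ac15, f095}.
Ancestors of fd0f: {3bbe, 5b16, a9ee, f095, fd0f}.
Common ancestors: {5b16, a9ee, f095}.
Among these, a9ee is not an ancestor of any other common ancestor — it is the merge base.

a9ee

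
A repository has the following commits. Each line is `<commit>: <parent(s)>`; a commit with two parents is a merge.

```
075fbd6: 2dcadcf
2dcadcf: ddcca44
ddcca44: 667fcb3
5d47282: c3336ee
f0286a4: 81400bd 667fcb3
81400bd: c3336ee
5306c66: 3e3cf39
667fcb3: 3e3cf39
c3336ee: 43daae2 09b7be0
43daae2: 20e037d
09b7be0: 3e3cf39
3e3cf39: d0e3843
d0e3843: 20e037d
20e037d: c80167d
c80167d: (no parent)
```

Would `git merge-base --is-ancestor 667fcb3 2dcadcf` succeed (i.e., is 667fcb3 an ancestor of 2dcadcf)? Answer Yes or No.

Ancestors of 2dcadcf (commits reachable by following parents): {20e037d, 2dcadcf, 3e3cf39, 667fcb3, c80167d, d0e3843, ddcca44}.
667fcb3 is in that set, so it is an ancestor of 2dcadcf.

Yes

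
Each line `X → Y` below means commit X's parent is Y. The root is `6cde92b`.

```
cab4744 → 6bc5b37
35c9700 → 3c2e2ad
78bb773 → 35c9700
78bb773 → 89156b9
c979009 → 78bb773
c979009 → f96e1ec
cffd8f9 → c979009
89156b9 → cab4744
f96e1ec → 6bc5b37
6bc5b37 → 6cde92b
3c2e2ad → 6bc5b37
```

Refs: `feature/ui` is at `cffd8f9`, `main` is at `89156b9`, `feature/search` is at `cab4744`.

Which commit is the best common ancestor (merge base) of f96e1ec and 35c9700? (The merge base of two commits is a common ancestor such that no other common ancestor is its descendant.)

6bc5b37

Ancestors of f96e1ec: {6bc5b37, 6cde92b, f96e1ec}.
Ancestors of 35c9700: {35c9700, 3c2e2ad, 6bc5b37, 6cde92b}.
Common ancestors: {6bc5b37, 6cde92b}.
Among these, 6bc5b37 is not an ancestor of any other common ancestor — it is the merge base.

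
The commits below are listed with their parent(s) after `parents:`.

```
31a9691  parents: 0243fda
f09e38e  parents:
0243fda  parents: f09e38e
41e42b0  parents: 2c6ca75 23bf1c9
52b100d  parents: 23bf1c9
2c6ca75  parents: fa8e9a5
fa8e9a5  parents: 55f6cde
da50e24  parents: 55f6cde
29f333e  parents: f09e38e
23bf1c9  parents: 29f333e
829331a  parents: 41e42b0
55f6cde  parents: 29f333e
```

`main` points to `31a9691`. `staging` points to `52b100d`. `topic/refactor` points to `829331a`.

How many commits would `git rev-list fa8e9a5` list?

4

Walking parent pointers from fa8e9a5: reachable set = {29f333e, 55f6cde, f09e38e, fa8e9a5}.
That is 4 commits.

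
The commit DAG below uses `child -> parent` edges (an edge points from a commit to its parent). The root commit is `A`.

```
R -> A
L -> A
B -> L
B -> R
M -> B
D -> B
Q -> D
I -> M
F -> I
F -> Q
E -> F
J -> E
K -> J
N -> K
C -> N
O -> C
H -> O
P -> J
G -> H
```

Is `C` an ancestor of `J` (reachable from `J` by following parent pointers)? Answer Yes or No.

Ancestors of J: {A, B, D, E, F, I, J, L, M, Q, R}.
C is not in that set, so it is not an ancestor of J.

No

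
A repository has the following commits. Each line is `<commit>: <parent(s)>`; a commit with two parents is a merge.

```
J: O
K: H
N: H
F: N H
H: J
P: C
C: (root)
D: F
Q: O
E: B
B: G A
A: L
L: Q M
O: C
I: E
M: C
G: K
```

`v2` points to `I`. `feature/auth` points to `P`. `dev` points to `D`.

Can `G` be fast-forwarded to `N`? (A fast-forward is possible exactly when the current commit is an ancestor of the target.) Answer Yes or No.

No

A fast-forward from G to N is possible iff G is an ancestor of N.
Ancestors of N: {C, H, J, N, O}.
G is not among them, so fast-forward is not possible.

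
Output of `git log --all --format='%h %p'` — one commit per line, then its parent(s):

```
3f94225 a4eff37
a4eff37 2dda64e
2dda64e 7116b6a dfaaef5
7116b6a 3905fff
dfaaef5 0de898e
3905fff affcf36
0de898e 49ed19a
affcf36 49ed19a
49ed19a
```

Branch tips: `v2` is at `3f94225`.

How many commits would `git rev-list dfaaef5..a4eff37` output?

Reachable from a4eff37: {0de898e, 2dda64e, 3905fff, 49ed19a, 7116b6a, a4eff37, affcf36, dfaaef5}.
Reachable from dfaaef5: {0de898e, 49ed19a, dfaaef5}.
In a4eff37's history but not dfaaef5's: {2dda64e, 3905fff, 7116b6a, a4eff37, affcf36} — 5 commits.

5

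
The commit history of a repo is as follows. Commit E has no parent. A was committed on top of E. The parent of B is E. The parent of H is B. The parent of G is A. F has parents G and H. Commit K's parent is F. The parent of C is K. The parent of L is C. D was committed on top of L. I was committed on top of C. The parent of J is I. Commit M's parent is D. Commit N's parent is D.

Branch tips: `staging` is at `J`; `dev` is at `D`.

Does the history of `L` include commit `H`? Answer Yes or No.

Yes

Ancestors of L (commits reachable by following parents): {A, B, C, E, F, G, H, K, L}.
H is in that set, so it is an ancestor of L.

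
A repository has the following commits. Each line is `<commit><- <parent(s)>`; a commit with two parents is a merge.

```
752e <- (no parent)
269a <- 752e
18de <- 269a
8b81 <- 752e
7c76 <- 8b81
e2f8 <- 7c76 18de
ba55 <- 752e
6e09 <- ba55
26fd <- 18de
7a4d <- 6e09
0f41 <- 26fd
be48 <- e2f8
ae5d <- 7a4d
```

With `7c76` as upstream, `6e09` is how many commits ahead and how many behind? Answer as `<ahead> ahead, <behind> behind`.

Reachable from 6e09: {6e09, 752e, ba55}.
Reachable from 7c76: {752e, 7c76, 8b81}.
Only in 6e09's history (ahead): {6e09, ba55} — 2.
Only in 7c76's history (behind): {7c76, 8b81} — 2.

2 ahead, 2 behind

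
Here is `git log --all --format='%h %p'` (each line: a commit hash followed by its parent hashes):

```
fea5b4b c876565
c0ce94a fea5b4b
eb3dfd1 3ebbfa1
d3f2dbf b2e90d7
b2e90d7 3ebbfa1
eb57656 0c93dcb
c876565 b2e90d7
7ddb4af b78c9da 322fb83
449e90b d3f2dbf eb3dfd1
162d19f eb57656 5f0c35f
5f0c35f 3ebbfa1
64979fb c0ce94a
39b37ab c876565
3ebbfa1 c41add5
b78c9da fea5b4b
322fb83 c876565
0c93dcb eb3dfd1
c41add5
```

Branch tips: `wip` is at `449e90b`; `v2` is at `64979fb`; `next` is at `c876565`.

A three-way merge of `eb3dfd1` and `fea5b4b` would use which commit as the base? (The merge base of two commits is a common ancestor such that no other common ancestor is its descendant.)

3ebbfa1

Ancestors of eb3dfd1: {3ebbfa1, c41add5, eb3dfd1}.
Ancestors of fea5b4b: {3ebbfa1, b2e90d7, c41add5, c876565, fea5b4b}.
Common ancestors: {3ebbfa1, c41add5}.
Among these, 3ebbfa1 is not an ancestor of any other common ancestor — it is the merge base.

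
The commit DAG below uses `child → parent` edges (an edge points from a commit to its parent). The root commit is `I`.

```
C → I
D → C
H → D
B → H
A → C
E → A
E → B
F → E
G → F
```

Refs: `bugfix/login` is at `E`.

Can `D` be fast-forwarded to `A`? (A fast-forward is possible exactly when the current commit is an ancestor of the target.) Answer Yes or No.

No

A fast-forward from D to A is possible iff D is an ancestor of A.
Ancestors of A: {A, C, I}.
D is not among them, so fast-forward is not possible.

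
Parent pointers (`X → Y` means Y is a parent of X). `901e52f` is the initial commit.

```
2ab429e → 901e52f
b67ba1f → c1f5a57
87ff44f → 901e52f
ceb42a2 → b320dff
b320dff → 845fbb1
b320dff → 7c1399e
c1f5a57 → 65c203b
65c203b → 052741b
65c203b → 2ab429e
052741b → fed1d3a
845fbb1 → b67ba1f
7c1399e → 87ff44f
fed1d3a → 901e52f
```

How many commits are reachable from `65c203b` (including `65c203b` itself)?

5

Walking parent pointers from 65c203b: reachable set = {052741b, 2ab429e, 65c203b, 901e52f, fed1d3a}.
That is 5 commits.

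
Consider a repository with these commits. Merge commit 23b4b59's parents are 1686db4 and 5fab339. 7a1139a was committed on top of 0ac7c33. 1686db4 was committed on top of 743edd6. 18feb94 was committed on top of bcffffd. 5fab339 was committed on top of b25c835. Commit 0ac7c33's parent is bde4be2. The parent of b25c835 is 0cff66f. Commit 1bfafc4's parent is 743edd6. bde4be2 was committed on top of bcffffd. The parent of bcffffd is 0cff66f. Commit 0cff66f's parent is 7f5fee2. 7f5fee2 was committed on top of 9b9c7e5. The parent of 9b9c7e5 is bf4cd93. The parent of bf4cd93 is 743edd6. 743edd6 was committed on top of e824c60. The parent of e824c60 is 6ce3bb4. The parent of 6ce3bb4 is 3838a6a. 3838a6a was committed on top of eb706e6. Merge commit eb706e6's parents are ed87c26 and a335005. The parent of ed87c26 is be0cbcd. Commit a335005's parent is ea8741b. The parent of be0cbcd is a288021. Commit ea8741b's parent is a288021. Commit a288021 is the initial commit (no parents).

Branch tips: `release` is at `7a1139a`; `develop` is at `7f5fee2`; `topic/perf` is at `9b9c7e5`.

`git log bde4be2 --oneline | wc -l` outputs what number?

16

Walking parent pointers from bde4be2: reachable set = {0cff66f, 3838a6a, 6ce3bb4, 743edd6, 7f5fee2, 9b9c7e5, a288021, a335005, bcffffd, bde4be2, be0cbcd, bf4cd93, e824c60, ea8741b, eb706e6, ed87c26}.
That is 16 commits.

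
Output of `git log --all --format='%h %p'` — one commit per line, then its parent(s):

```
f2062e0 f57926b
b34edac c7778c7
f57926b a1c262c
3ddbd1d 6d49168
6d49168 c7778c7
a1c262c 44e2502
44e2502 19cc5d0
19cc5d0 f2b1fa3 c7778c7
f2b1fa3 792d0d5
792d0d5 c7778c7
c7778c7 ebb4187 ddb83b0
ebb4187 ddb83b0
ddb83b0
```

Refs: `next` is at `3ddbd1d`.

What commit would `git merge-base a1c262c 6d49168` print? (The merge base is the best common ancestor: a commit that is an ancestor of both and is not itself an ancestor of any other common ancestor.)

c7778c7

Ancestors of a1c262c: {19cc5d0, 44e2502, 792d0d5, a1c262c, c7778c7, ddb83b0, ebb4187, f2b1fa3}.
Ancestors of 6d49168: {6d49168, c7778c7, ddb83b0, ebb4187}.
Common ancestors: {c7778c7, ddb83b0, ebb4187}.
Among these, c7778c7 is not an ancestor of any other common ancestor — it is the merge base.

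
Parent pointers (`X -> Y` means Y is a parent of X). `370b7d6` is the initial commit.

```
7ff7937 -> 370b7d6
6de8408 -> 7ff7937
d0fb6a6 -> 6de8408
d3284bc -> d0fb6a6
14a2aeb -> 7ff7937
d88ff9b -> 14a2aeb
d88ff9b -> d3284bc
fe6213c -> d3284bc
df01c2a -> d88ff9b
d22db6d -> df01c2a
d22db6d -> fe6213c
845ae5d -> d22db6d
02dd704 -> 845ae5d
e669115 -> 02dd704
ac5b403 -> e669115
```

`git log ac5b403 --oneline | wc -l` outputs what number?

14

Walking parent pointers from ac5b403: reachable set = {02dd704, 14a2aeb, 370b7d6, 6de8408, 7ff7937, 845ae5d, ac5b403, d0fb6a6, d22db6d, d3284bc, d88ff9b, df01c2a, e669115, fe6213c}.
That is 14 commits.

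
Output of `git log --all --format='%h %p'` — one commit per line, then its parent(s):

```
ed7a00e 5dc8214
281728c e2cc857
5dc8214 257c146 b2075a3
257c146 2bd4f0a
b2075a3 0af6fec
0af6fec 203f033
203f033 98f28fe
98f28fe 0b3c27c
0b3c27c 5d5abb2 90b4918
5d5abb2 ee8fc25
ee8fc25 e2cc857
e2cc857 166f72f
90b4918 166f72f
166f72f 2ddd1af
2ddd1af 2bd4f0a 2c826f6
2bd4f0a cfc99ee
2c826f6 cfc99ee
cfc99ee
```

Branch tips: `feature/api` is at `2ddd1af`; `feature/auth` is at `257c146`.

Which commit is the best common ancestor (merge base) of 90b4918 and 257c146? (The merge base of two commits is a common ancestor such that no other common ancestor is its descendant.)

2bd4f0a

Ancestors of 90b4918: {166f72f, 2bd4f0a, 2c826f6, 2ddd1af, 90b4918, cfc99ee}.
Ancestors of 257c146: {257c146, 2bd4f0a, cfc99ee}.
Common ancestors: {2bd4f0a, cfc99ee}.
Among these, 2bd4f0a is not an ancestor of any other common ancestor — it is the merge base.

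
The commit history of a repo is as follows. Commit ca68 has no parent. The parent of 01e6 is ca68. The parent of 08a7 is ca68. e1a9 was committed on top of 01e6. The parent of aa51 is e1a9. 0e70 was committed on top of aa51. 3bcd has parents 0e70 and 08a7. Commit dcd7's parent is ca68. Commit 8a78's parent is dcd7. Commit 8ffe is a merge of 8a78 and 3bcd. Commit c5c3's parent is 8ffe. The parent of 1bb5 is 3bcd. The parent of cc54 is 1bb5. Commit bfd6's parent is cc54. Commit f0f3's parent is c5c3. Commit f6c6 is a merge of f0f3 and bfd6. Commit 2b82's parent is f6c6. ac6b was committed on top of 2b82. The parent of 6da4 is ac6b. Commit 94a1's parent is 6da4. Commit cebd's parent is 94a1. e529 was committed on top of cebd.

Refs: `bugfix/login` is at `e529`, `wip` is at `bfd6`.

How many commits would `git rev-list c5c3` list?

Walking parent pointers from c5c3: reachable set = {01e6, 08a7, 0e70, 3bcd, 8a78, 8ffe, aa51, c5c3, ca68, dcd7, e1a9}.
That is 11 commits.

11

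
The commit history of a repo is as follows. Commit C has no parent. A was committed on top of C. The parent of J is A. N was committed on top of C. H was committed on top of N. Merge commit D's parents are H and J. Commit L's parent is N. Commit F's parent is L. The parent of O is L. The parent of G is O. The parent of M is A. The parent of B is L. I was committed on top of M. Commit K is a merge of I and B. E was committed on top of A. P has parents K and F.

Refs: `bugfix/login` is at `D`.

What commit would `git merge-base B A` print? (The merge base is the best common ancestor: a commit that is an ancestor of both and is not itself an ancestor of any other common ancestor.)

Ancestors of B: {B, C, L, N}.
Ancestors of A: {A, C}.
Common ancestors: {C}.
The only common ancestor is C, so it is the merge base.

C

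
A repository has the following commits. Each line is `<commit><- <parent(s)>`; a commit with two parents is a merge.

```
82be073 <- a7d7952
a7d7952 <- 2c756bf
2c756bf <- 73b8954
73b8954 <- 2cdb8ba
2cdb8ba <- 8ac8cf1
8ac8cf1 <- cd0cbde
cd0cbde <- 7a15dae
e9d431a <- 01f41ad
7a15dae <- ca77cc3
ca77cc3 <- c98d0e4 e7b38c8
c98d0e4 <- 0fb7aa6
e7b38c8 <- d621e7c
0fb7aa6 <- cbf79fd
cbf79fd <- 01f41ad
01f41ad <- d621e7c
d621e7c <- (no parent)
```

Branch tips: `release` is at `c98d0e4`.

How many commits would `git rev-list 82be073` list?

15

Walking parent pointers from 82be073: reachable set = {01f41ad, 0fb7aa6, 2c756bf, 2cdb8ba, 73b8954, 7a15dae, 82be073, 8ac8cf1, a7d7952, c98d0e4, ca77cc3, cbf79fd, cd0cbde, d621e7c, e7b38c8}.
That is 15 commits.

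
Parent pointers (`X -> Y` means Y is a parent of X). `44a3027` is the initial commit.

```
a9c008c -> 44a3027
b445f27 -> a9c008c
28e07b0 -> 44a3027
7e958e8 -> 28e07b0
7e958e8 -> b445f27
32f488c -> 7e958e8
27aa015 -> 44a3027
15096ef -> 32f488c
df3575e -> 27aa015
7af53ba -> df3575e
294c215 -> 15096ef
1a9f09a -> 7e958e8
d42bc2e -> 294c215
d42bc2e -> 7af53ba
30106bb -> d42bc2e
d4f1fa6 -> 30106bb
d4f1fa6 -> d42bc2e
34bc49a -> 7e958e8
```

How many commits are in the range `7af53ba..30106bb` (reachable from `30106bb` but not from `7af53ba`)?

9

Reachable from 30106bb: {15096ef, 27aa015, 28e07b0, 294c215, 30106bb, 32f488c, 44a3027, 7af53ba, 7e958e8, a9c008c, b445f27, d42bc2e, df3575e}.
Reachable from 7af53ba: {27aa015, 44a3027, 7af53ba, df3575e}.
In 30106bb's history but not 7af53ba's: {15096ef, 28e07b0, 294c215, 30106bb, 32f488c, 7e958e8, a9c008c, b445f27, d42bc2e} — 9 commits.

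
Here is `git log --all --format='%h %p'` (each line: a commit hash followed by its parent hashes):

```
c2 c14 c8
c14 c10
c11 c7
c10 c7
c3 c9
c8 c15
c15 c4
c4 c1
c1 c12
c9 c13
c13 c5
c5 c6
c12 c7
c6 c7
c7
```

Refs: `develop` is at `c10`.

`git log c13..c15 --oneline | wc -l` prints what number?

4

Reachable from c15: {c1, c12, c15, c4, c7}.
Reachable from c13: {c13, c5, c6, c7}.
In c15's history but not c13's: {c1, c12, c15, c4} — 4 commits.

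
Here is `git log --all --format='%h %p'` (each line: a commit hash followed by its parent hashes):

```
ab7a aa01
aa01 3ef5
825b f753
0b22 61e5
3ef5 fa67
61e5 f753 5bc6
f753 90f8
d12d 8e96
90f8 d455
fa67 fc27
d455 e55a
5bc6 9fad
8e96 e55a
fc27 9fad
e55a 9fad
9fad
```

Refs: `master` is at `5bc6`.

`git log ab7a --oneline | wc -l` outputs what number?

Walking parent pointers from ab7a: reachable set = {3ef5, 9fad, aa01, ab7a, fa67, fc27}.
That is 6 commits.

6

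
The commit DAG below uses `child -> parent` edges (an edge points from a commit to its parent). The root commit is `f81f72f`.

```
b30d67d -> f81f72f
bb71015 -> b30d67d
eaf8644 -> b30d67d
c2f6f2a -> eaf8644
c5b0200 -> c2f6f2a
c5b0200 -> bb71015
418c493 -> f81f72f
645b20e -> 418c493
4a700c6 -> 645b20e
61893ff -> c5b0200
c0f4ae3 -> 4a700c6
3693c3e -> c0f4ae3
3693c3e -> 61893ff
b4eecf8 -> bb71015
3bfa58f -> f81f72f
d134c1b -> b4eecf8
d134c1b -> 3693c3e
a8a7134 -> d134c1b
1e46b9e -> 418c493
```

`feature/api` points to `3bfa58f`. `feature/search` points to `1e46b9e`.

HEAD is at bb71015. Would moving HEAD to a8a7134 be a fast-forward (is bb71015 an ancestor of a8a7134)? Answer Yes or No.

A fast-forward from bb71015 to a8a7134 is possible iff bb71015 is an ancestor of a8a7134.
Ancestors of a8a7134: {3693c3e, 418c493, 4a700c6, 61893ff, 645b20e, a8a7134, b30d67d, b4eecf8, bb71015, c0f4ae3, c2f6f2a, c5b0200, d134c1b, eaf8644, f81f72f}.
bb71015 is among them, so fast-forward is possible.

Yes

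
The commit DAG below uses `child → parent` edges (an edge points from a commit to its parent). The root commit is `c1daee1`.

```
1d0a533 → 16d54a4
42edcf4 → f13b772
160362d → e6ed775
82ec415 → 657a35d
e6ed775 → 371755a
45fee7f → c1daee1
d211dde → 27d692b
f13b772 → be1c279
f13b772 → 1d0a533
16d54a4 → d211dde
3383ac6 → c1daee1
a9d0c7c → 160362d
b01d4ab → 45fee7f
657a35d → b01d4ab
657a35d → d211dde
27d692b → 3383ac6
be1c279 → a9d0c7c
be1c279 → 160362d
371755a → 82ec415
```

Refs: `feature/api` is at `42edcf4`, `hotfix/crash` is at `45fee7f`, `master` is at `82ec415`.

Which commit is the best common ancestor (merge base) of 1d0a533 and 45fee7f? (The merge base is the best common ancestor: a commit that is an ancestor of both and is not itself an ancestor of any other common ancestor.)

c1daee1

Ancestors of 1d0a533: {16d54a4, 1d0a533, 27d692b, 3383ac6, c1daee1, d211dde}.
Ancestors of 45fee7f: {45fee7f, c1daee1}.
Common ancestors: {c1daee1}.
The only common ancestor is c1daee1, so it is the merge base.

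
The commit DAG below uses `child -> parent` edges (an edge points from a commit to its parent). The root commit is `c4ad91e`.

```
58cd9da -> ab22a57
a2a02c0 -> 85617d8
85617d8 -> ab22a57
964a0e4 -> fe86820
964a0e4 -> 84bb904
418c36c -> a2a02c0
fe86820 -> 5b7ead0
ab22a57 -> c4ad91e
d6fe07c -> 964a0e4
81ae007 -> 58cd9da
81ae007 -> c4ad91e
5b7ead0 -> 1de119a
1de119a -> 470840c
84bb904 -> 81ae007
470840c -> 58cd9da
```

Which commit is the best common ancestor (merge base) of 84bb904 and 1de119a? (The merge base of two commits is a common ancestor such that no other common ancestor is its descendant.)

58cd9da

Ancestors of 84bb904: {58cd9da, 81ae007, 84bb904, ab22a57, c4ad91e}.
Ancestors of 1de119a: {1de119a, 470840c, 58cd9da, ab22a57, c4ad91e}.
Common ancestors: {58cd9da, ab22a57, c4ad91e}.
Among these, 58cd9da is not an ancestor of any other common ancestor — it is the merge base.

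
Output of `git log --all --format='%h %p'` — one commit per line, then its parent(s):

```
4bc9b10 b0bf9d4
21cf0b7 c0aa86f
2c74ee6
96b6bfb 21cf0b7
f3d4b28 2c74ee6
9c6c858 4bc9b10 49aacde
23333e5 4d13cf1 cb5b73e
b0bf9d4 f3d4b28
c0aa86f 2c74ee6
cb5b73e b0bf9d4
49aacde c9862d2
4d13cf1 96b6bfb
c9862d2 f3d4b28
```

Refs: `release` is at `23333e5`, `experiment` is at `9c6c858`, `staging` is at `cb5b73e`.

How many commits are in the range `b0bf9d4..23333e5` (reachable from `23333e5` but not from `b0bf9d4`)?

Reachable from 23333e5: {21cf0b7, 23333e5, 2c74ee6, 4d13cf1, 96b6bfb, b0bf9d4, c0aa86f, cb5b73e, f3d4b28}.
Reachable from b0bf9d4: {2c74ee6, b0bf9d4, f3d4b28}.
In 23333e5's history but not b0bf9d4's: {21cf0b7, 23333e5, 4d13cf1, 96b6bfb, c0aa86f, cb5b73e} — 6 commits.

6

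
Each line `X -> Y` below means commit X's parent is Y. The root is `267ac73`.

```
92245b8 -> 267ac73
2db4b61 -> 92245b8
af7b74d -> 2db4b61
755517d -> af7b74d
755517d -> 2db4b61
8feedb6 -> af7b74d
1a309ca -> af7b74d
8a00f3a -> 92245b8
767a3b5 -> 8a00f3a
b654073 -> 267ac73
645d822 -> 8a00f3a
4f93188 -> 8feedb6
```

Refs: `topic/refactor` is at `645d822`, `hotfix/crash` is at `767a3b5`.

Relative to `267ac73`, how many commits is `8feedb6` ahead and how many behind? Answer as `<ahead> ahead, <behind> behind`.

Reachable from 8feedb6: {267ac73, 2db4b61, 8feedb6, 92245b8, af7b74d}.
Reachable from 267ac73: {267ac73}.
Only in 8feedb6's history (ahead): {2db4b61, 8feedb6, 92245b8, af7b74d} — 4.
Only in 267ac73's history (behind): {} — 0.

4 ahead, 0 behind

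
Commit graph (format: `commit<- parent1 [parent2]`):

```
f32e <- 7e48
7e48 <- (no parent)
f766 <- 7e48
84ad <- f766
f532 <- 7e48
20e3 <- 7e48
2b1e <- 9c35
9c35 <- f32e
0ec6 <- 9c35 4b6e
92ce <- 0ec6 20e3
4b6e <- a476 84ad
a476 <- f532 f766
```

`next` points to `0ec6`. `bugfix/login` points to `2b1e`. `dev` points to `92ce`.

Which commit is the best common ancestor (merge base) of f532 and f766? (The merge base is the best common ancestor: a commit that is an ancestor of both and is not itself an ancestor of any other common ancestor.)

Ancestors of f532: {7e48, f532}.
Ancestors of f766: {7e48, f766}.
Common ancestors: {7e48}.
The only common ancestor is 7e48, so it is the merge base.

7e48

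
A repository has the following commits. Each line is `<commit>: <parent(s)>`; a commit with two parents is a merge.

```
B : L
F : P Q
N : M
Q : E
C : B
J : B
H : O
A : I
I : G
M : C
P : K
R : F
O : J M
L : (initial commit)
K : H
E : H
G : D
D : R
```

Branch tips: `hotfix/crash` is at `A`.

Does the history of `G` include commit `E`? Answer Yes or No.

Ancestors of G (commits reachable by following parents): {B, C, D, E, F, G, H, J, K, L, M, O, P, Q, R}.
E is in that set, so it is an ancestor of G.

Yes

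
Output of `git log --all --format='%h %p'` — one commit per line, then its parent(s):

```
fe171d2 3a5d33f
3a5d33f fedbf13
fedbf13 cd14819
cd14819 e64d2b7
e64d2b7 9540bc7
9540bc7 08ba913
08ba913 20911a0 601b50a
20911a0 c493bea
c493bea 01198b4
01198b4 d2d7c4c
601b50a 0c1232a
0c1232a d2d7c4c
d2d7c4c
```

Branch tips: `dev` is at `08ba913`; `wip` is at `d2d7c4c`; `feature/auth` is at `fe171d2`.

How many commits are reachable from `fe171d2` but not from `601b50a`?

Reachable from fe171d2: {01198b4, 08ba913, 0c1232a, 20911a0, 3a5d33f, 601b50a, 9540bc7, c493bea, cd14819, d2d7c4c, e64d2b7, fe171d2, fedbf13}.
Reachable from 601b50a: {0c1232a, 601b50a, d2d7c4c}.
In fe171d2's history but not 601b50a's: {01198b4, 08ba913, 20911a0, 3a5d33f, 9540bc7, c493bea, cd14819, e64d2b7, fe171d2, fedbf13} — 10 commits.

10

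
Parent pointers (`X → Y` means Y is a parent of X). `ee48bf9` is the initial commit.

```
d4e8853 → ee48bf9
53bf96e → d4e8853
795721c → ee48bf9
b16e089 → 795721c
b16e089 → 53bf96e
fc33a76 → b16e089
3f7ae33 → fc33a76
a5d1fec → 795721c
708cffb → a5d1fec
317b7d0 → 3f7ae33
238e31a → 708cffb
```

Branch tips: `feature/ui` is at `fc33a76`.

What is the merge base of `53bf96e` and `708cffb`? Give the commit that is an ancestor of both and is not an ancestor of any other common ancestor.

ee48bf9

Ancestors of 53bf96e: {53bf96e, d4e8853, ee48bf9}.
Ancestors of 708cffb: {708cffb, 795721c, a5d1fec, ee48bf9}.
Common ancestors: {ee48bf9}.
The only common ancestor is ee48bf9, so it is the merge base.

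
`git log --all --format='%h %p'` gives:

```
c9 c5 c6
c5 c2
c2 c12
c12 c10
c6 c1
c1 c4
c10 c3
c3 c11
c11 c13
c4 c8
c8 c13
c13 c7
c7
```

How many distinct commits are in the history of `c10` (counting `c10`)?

5

Walking parent pointers from c10: reachable set = {c10, c11, c13, c3, c7}.
That is 5 commits.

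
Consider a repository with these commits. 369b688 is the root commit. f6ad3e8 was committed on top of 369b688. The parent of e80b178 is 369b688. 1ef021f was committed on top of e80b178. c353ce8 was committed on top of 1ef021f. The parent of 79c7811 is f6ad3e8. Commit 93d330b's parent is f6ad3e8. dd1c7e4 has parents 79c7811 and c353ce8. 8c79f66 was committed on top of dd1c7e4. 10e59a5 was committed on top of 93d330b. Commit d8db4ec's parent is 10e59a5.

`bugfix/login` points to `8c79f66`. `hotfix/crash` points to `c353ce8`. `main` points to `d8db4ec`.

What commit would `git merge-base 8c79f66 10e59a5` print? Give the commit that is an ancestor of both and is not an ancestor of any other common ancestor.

Ancestors of 8c79f66: {1ef021f, 369b688, 79c7811, 8c79f66, c353ce8, dd1c7e4, e80b178, f6ad3e8}.
Ancestors of 10e59a5: {10e59a5, 369b688, 93d330b, f6ad3e8}.
Common ancestors: {369b688, f6ad3e8}.
Among these, f6ad3e8 is not an ancestor of any other common ancestor — it is the merge base.

f6ad3e8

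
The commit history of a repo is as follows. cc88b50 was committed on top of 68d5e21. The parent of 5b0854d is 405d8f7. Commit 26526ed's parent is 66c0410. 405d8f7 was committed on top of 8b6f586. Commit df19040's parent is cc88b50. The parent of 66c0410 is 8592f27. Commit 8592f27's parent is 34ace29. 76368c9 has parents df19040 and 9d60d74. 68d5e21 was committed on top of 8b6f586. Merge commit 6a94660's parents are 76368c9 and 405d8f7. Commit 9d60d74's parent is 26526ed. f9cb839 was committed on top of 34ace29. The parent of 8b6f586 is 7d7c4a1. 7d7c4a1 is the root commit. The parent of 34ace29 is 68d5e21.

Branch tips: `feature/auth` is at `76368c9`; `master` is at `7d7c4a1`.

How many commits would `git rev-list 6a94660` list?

13

Walking parent pointers from 6a94660: reachable set = {26526ed, 34ace29, 405d8f7, 66c0410, 68d5e21, 6a94660, 76368c9, 7d7c4a1, 8592f27, 8b6f586, 9d60d74, cc88b50, df19040}.
That is 13 commits.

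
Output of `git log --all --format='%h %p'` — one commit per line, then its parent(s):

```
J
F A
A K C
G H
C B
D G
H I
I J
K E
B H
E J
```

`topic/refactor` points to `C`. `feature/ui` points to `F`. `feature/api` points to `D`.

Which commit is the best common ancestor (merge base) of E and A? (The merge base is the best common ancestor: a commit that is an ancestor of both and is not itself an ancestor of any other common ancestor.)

E

Ancestors of E: {E, J}.
Ancestors of A: {A, B, C, E, H, I, J, K}.
Common ancestors: {E, J}.
Among these, E is not an ancestor of any other common ancestor — it is the merge base.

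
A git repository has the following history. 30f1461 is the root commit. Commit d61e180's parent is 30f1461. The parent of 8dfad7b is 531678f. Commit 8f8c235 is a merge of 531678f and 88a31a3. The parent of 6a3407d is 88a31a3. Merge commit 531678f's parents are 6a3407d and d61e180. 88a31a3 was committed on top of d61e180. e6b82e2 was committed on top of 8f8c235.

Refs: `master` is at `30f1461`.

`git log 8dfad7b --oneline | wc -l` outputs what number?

Walking parent pointers from 8dfad7b: reachable set = {30f1461, 531678f, 6a3407d, 88a31a3, 8dfad7b, d61e180}.
That is 6 commits.

6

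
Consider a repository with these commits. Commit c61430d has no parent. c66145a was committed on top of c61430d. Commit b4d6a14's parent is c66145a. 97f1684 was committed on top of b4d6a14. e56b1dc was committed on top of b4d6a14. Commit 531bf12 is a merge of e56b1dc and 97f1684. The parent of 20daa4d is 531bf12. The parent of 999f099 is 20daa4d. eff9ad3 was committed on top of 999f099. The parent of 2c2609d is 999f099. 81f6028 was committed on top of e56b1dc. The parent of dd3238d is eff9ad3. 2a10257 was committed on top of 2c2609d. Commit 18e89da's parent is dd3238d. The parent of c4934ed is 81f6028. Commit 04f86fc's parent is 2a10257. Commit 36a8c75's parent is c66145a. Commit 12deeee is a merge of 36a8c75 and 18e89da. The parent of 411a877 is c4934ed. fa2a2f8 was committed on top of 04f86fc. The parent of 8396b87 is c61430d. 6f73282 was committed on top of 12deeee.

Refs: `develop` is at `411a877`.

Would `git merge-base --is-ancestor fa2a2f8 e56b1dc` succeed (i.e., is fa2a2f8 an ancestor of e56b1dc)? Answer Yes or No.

No

Ancestors of e56b1dc: {b4d6a14, c61430d, c66145a, e56b1dc}.
fa2a2f8 is not in that set, so it is not an ancestor of e56b1dc.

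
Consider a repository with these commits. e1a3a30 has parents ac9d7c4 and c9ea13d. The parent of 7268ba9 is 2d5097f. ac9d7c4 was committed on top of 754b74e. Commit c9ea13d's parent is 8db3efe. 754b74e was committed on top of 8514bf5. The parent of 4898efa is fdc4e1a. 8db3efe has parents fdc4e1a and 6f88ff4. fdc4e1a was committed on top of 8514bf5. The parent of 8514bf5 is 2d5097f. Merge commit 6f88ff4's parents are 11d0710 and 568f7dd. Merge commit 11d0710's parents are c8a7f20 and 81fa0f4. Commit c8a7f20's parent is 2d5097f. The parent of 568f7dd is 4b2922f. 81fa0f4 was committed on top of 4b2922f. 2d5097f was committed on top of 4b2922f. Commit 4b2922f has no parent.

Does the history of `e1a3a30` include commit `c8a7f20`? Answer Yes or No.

Yes

Ancestors of e1a3a30 (commits reachable by following parents): {11d0710, 2d5097f, 4b2922f, 568f7dd, 6f88ff4, 754b74e, 81fa0f4, 8514bf5, 8db3efe, ac9d7c4, c8a7f20, c9ea13d, e1a3a30, fdc4e1a}.
c8a7f20 is in that set, so it is an ancestor of e1a3a30.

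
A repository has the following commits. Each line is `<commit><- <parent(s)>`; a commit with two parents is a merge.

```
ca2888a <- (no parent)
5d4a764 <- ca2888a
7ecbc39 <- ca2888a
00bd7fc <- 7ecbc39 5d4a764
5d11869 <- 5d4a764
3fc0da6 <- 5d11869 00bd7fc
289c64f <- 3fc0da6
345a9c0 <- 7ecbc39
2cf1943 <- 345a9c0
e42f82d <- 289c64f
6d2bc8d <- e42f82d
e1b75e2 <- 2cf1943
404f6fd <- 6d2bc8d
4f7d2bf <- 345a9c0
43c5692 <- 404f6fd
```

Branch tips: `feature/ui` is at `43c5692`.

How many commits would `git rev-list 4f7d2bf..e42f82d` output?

6

Reachable from e42f82d: {00bd7fc, 289c64f, 3fc0da6, 5d11869, 5d4a764, 7ecbc39, ca2888a, e42f82d}.
Reachable from 4f7d2bf: {345a9c0, 4f7d2bf, 7ecbc39, ca2888a}.
In e42f82d's history but not 4f7d2bf's: {00bd7fc, 289c64f, 3fc0da6, 5d11869, 5d4a764, e42f82d} — 6 commits.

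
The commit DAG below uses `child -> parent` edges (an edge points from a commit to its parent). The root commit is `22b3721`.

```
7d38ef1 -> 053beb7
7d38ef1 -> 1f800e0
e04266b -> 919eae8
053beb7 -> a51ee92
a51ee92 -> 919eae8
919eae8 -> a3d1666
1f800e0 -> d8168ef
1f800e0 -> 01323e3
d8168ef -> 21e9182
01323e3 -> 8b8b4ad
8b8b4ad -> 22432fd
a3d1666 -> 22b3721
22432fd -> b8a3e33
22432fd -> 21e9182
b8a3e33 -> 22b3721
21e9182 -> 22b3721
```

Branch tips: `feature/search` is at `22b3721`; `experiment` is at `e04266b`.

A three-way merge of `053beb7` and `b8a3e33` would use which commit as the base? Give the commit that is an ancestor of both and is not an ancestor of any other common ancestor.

22b3721

Ancestors of 053beb7: {053beb7, 22b3721, 919eae8, a3d1666, a51ee92}.
Ancestors of b8a3e33: {22b3721, b8a3e33}.
Common ancestors: {22b3721}.
The only common ancestor is 22b3721, so it is the merge base.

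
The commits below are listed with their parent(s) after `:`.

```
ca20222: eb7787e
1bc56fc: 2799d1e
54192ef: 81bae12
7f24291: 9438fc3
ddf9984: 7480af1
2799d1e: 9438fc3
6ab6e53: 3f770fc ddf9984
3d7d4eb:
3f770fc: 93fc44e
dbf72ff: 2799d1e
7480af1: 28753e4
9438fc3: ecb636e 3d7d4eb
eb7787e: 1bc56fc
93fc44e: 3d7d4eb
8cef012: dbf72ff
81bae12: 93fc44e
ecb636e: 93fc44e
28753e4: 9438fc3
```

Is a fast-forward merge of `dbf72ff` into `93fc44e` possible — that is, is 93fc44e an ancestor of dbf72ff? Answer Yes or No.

Yes

A fast-forward from 93fc44e to dbf72ff is possible iff 93fc44e is an ancestor of dbf72ff.
Ancestors of dbf72ff: {2799d1e, 3d7d4eb, 93fc44e, 9438fc3, dbf72ff, ecb636e}.
93fc44e is among them, so fast-forward is possible.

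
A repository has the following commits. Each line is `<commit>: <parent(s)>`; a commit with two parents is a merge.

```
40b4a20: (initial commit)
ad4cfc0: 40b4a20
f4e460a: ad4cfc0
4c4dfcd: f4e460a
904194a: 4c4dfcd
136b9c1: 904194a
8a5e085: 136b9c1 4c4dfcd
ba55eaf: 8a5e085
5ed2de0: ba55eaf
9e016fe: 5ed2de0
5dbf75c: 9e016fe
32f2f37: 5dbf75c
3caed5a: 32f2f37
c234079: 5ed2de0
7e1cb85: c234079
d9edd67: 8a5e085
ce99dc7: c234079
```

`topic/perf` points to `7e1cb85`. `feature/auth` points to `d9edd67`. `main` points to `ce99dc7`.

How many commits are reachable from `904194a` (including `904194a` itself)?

Walking parent pointers from 904194a: reachable set = {40b4a20, 4c4dfcd, 904194a, ad4cfc0, f4e460a}.
That is 5 commits.

5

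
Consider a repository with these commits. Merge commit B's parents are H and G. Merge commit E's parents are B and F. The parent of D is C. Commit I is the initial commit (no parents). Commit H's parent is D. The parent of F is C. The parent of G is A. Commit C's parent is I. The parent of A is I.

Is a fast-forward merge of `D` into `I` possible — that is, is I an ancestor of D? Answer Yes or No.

Yes

A fast-forward from I to D is possible iff I is an ancestor of D.
Ancestors of D: {C, D, I}.
I is among them, so fast-forward is possible.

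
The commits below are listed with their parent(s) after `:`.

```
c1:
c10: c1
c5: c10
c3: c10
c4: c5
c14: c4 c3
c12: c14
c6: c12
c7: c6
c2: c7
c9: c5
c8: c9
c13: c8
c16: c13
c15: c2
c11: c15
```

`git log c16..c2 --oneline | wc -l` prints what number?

7

Reachable from c2: {c1, c10, c12, c14, c2, c3, c4, c5, c6, c7}.
Reachable from c16: {c1, c10, c13, c16, c5, c8, c9}.
In c2's history but not c16's: {c12, c14, c2, c3, c4, c6, c7} — 7 commits.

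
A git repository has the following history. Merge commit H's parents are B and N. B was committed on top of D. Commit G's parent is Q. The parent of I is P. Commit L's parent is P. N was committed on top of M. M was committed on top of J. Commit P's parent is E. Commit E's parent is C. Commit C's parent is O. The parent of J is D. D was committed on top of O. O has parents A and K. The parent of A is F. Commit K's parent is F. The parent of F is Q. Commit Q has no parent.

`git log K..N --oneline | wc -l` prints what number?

6

Reachable from N: {A, D, F, J, K, M, N, O, Q}.
Reachable from K: {F, K, Q}.
In N's history but not K's: {A, D, J, M, N, O} — 6 commits.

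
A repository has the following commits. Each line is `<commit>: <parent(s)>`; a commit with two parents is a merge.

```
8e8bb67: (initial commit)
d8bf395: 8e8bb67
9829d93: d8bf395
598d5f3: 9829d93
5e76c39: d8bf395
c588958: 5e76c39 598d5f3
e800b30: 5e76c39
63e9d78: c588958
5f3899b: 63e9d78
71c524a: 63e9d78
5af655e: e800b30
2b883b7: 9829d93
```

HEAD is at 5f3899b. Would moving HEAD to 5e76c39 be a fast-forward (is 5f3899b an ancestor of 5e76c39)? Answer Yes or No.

A fast-forward from 5f3899b to 5e76c39 is possible iff 5f3899b is an ancestor of 5e76c39.
Ancestors of 5e76c39: {5e76c39, 8e8bb67, d8bf395}.
5f3899b is not among them, so fast-forward is not possible.

No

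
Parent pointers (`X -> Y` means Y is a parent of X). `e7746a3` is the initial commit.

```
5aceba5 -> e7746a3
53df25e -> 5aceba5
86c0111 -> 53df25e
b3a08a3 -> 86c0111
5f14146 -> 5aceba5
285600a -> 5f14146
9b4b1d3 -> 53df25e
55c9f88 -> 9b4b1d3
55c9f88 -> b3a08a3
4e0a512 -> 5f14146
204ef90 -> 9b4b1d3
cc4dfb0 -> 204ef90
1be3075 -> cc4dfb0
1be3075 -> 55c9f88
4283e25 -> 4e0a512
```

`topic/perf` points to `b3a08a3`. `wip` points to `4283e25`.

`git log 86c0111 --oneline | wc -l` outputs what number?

Walking parent pointers from 86c0111: reachable set = {53df25e, 5aceba5, 86c0111, e7746a3}.
That is 4 commits.

4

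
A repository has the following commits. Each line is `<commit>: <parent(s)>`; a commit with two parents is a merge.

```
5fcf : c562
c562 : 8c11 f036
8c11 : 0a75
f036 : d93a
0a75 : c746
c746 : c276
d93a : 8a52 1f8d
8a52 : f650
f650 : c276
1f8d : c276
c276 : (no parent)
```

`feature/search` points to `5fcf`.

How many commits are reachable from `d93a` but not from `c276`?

Reachable from d93a: {1f8d, 8a52, c276, d93a, f650}.
Reachable from c276: {c276}.
In d93a's history but not c276's: {1f8d, 8a52, d93a, f650} — 4 commits.

4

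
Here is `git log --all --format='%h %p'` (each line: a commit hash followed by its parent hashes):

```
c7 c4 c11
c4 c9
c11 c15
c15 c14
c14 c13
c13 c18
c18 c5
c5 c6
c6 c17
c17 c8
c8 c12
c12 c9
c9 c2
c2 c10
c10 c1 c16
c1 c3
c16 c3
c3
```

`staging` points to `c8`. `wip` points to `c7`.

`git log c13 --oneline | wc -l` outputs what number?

13

Walking parent pointers from c13: reachable set = {c1, c10, c12, c13, c16, c17, c18, c2, c3, c5, c6, c8, c9}.
That is 13 commits.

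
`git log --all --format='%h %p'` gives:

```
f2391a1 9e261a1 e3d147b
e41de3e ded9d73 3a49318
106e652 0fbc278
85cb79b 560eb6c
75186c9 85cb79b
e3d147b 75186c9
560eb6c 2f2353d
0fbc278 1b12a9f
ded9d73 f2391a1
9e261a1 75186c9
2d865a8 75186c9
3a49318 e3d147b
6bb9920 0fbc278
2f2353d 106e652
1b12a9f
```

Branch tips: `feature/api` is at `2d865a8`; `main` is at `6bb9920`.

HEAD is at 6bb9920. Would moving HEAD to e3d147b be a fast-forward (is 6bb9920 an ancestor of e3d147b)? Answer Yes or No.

No

A fast-forward from 6bb9920 to e3d147b is possible iff 6bb9920 is an ancestor of e3d147b.
Ancestors of e3d147b: {0fbc278, 106e652, 1b12a9f, 2f2353d, 560eb6c, 75186c9, 85cb79b, e3d147b}.
6bb9920 is not among them, so fast-forward is not possible.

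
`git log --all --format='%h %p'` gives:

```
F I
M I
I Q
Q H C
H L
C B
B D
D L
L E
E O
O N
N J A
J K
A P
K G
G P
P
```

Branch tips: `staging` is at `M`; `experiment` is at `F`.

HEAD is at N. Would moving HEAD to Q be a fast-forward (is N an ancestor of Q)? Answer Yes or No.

A fast-forward from N to Q is possible iff N is an ancestor of Q.
Ancestors of Q: {A, B, C, D, E, G, H, J, K, L, N, O, P, Q}.
N is among them, so fast-forward is possible.

Yes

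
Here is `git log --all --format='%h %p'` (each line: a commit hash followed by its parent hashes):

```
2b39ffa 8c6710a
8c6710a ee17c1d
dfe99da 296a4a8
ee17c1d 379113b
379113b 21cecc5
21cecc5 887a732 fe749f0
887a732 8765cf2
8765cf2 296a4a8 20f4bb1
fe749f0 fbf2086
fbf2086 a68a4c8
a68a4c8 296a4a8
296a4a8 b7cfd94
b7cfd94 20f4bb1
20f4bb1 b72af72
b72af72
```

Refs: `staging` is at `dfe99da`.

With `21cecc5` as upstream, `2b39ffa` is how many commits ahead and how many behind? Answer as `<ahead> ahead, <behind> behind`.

4 ahead, 0 behind

Reachable from 2b39ffa: {20f4bb1, 21cecc5, 296a4a8, 2b39ffa, 379113b, 8765cf2, 887a732, 8c6710a, a68a4c8, b72af72, b7cfd94, ee17c1d, fbf2086, fe749f0}.
Reachable from 21cecc5: {20f4bb1, 21cecc5, 296a4a8, 8765cf2, 887a732, a68a4c8, b72af72, b7cfd94, fbf2086, fe749f0}.
Only in 2b39ffa's history (ahead): {2b39ffa, 379113b, 8c6710a, ee17c1d} — 4.
Only in 21cecc5's history (behind): {} — 0.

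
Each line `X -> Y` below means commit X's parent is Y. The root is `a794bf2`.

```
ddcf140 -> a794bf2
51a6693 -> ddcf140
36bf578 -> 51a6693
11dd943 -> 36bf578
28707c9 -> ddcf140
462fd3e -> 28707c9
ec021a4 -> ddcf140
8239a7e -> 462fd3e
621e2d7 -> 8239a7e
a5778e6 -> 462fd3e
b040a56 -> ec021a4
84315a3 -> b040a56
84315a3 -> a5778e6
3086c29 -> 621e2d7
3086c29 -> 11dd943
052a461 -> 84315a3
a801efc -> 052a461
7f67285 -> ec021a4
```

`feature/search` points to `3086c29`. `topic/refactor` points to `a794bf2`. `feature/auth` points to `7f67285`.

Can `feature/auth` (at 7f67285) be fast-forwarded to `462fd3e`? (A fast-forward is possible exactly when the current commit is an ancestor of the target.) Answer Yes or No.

No

A fast-forward from 7f67285 to 462fd3e is possible iff 7f67285 is an ancestor of 462fd3e.
Ancestors of 462fd3e: {28707c9, 462fd3e, a794bf2, ddcf140}.
7f67285 is not among them, so fast-forward is not possible.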